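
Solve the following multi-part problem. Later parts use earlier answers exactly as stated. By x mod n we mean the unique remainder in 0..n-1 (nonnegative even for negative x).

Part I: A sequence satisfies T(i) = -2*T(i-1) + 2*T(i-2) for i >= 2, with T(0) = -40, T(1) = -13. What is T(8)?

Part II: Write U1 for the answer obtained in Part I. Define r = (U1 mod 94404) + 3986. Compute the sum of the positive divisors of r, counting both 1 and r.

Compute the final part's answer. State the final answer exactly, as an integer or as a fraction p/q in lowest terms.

148176

Part I: T(2) = -2*(-13) + 2*(-40) = -54; iterating: T(2)=-54, T(3)=82, T(4)=-272, T(5)=708, T(6)=-1960, T(7)=5336, T(8)=-14592; answer -14592
Part II: U1 = -14592; r = 83798; 83798 = 2 * 11 * 13 * 293; sigma = (1 + 2) * (1 + 11) * (1 + 13) * (1 + 293) = 3 * 12 * 14 * 294 = 148176; answer 148176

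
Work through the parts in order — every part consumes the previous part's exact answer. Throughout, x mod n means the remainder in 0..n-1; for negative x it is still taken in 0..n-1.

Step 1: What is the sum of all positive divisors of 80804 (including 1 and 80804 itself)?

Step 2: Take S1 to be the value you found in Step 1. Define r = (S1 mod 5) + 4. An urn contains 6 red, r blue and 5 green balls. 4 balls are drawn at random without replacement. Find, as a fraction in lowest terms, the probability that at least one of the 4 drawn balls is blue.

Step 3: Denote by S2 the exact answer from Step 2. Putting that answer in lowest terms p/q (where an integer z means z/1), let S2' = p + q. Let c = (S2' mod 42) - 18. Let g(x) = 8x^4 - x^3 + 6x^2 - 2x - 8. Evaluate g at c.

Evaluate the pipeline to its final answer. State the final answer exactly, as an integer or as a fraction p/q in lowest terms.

3

Step 1: 80804 = 2^2 * 20201; sigma = (1 + 2 + 4) * (1 + 20201) = 7 * 20202 = 141414; answer 141414
Step 2: S1 = 141414; r = 8; total draws C(19,4) = 3876; complement C(11,4) = 330; favorable 3876 - 330 = 3546; P = 591/646; answer 591/646
Step 3: S2 = 591/646; threaded value p + q = 1237; c = 1; 8*(1)^4 - 1*(1)^3 + 6*(1)^2 - 2*(1)^1 - 8 = (8) + (-1) + (6) + (-2) + (-8) = 3; answer 3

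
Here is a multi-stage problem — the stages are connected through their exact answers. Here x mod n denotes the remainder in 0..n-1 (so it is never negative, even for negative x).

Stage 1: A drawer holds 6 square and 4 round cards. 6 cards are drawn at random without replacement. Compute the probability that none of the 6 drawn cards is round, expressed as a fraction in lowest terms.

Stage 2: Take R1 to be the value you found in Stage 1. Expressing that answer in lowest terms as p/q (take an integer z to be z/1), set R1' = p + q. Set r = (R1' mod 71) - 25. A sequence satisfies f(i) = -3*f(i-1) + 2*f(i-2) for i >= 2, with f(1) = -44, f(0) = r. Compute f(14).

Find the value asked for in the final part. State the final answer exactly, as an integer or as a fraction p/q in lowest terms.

Stage 1: total draws C(10,6) = 210; favorable C(6,6) = 1; P = 1/210; answer 1/210
Stage 2: R1 = 1/210; threaded value p + q = 211; r = 44; f(2) = -3*(-44) + 2*(44) = 220; iterating: f(2)=220, f(3)=-748, f(4)=2684, f(5)=-9548, f(6)=34012, f(7)=-121132, f(8)=431420, f(9)=-1536524, f(10)=5472412, f(11)=-19490284, f(12)=69415676, f(13)=-247227596, f(14)=880514140; answer 880514140

880514140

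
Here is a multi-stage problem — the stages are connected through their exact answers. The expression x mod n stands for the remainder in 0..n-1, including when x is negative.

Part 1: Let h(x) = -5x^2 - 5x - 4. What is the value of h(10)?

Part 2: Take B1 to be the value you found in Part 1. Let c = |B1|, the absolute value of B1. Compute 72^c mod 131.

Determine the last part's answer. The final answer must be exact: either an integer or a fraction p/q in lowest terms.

Part 1: -5*(10)^2 - 5*(10)^1 - 4 = (-500) + (-50) + (-4) = -554; answer -554
Part 2: B1 = -554; c = 554; squarings mod 131: 72^1=72, 72^2=75, 72^4=123, 72^8=64, 72^16=35, 72^32=46, 72^64=20, 72^128=7, 72^256=49, 72^512=43; 72^554 = 72^2 * 72^8 * 72^32 * 72^512 = 44 (mod 131); answer 44

44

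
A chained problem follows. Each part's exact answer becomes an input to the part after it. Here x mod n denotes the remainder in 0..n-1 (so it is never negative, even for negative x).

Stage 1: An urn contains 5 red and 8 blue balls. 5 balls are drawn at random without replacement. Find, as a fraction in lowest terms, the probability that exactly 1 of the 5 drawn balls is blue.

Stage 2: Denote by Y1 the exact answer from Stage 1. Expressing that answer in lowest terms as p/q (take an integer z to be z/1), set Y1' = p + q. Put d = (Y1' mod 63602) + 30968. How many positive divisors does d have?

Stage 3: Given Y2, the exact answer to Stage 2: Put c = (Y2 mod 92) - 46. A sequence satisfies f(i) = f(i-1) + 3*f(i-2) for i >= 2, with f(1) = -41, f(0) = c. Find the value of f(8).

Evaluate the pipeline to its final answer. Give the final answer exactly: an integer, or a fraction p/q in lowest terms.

Stage 1: total draws C(13,5) = 1287; favorable C(8,1)*C(5,4) = 40; P = 40/1287; answer 40/1287
Stage 2: Y1 = 40/1287; threaded value p + q = 1327; d = 32295; 32295 = 3 * 5 * 2153; number of divisors = (1+1) * (1+1) * (1+1) = 8; answer 8
Stage 3: Y2 = 8; c = -38; f(2) = 1*(-41) + 3*(-38) = -155; iterating: f(2)=-155, f(3)=-278, f(4)=-743, f(5)=-1577, f(6)=-3806, f(7)=-8537, f(8)=-19955; answer -19955

-19955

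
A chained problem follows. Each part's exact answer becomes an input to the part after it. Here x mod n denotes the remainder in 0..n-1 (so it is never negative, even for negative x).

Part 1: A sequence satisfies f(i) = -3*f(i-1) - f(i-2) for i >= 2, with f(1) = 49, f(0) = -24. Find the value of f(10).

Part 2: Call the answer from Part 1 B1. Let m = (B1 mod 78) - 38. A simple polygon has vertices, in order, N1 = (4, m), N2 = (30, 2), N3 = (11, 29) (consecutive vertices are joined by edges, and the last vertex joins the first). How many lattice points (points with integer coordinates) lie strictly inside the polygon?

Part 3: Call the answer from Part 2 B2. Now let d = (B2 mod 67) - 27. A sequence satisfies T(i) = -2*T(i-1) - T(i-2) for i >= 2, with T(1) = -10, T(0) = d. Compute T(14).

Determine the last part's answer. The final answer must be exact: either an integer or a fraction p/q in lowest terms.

Part 1: f(2) = -3*(49) - 1*(-24) = -123; iterating: f(2)=-123, f(3)=320, f(4)=-837, f(5)=2191, f(6)=-5736, f(7)=15017, f(8)=-39315, f(9)=102928, f(10)=-269469; answer -269469
Part 2: B1 = -269469; m = -17; cross terms: (4*2 - 30*-17)=518, (30*29 - 11*2)=848, (11*-17 - 4*29)=-303; twice the area = |1063| = 1063; area = 1063/2; boundary points = 1 + 1 + 1 = 3; strictly interior points = area - boundary/2 + 1 = 531; answer 531
Part 3: B2 = 531; d = 35; T(2) = -2*(-10) - 1*(35) = -15; iterating: T(2)=-15, T(3)=40, T(4)=-65, T(5)=90, T(6)=-115, T(7)=140, T(8)=-165, T(9)=190, T(10)=-215, T(11)=240, T(12)=-265, T(13)=290, T(14)=-315; answer -315

-315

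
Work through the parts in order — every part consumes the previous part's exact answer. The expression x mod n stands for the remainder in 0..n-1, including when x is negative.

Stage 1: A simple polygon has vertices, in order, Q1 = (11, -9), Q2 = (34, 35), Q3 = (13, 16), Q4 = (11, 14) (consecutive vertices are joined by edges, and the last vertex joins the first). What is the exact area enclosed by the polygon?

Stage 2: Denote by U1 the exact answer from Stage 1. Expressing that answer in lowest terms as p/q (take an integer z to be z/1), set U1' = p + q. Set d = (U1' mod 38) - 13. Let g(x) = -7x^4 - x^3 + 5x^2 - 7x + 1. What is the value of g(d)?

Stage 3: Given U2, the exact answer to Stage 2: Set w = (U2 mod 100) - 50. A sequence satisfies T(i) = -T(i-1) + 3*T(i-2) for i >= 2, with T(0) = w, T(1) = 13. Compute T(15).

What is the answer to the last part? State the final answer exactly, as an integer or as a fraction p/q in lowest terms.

Stage 1: cross terms: (11*35 - 34*-9)=691, (34*16 - 13*35)=89, (13*14 - 11*16)=6, (11*-9 - 11*14)=-253; twice the area = |533| = 533; area = 533/2; answer 533/2
Stage 2: U1 = 533/2; threaded value p + q = 535; d = -10; -7*(-10)^4 - 1*(-10)^3 + 5*(-10)^2 - 7*(-10)^1 + 1 = (-70000) + (1000) + (500) + (70) + (1) = -68429; answer -68429
Stage 3: U2 = -68429; w = 21; T(2) = -1*(13) + 3*(21) = 50; iterating: T(2)=50, T(3)=-11, T(4)=161, T(5)=-194, T(6)=677, T(7)=-1259, T(8)=3290, T(9)=-7067, T(10)=16937, T(11)=-38138, T(12)=88949, T(13)=-203363, T(14)=470210, T(15)=-1080299; answer -1080299

-1080299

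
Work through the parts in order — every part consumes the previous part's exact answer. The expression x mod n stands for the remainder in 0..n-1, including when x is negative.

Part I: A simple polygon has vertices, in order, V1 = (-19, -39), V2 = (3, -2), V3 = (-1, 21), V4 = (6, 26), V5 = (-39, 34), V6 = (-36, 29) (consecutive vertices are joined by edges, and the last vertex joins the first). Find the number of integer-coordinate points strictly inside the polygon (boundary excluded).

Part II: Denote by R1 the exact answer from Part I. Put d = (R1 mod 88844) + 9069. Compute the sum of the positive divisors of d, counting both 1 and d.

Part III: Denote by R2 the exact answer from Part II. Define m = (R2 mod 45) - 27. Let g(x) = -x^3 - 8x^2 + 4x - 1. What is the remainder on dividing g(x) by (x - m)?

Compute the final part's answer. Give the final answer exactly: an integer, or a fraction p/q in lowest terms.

-2833

Part I: cross terms: (-19*-2 - 3*-39)=155, (3*21 - -1*-2)=61, (-1*26 - 6*21)=-152, (6*34 - -39*26)=1218, (-39*29 - -36*34)=93, (-36*-39 - -19*29)=1955; twice the area = |3330| = 3330; area = 1665; boundary points = 1 + 1 + 1 + 1 + 1 + 17 = 22; strictly interior points = area - boundary/2 + 1 = 1655; answer 1655
Part II: R1 = 1655; d = 10724; 10724 = 2^2 * 7 * 383; sigma = (1 + 2 + 4) * (1 + 7) * (1 + 383) = 7 * 8 * 384 = 21504; answer 21504
Part III: R2 = 21504; m = 12; remainder = value at the root: -1*(12)^3 - 8*(12)^2 + 4*(12)^1 - 1 = (-1728) + (-1152) + (48) + (-1) = -2833; answer -2833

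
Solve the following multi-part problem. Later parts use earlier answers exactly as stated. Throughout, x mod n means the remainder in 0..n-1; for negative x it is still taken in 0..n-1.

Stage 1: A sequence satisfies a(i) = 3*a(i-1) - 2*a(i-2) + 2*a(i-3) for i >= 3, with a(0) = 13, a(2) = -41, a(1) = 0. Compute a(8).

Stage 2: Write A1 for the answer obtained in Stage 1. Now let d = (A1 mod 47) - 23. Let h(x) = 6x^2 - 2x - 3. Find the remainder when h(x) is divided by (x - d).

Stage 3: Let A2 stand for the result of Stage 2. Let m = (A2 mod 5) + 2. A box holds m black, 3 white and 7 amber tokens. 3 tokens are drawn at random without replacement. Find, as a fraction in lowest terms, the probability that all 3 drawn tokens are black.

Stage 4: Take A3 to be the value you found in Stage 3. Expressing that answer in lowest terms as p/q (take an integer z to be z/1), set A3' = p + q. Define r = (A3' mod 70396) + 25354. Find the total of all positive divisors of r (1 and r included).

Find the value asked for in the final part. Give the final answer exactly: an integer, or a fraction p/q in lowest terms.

47424

Stage 1: a(3) = 3*(-41) - 2*(0) + 2*(13) = -97; iterating: a(3)=-97, a(4)=-209, a(5)=-515, a(6)=-1321, a(7)=-3351, a(8)=-8441; answer -8441
Stage 2: A1 = -8441; d = -4; remainder = value at the root: 6*(-4)^2 - 2*(-4)^1 - 3 = (96) + (8) + (-3) = 101; answer 101
Stage 3: A2 = 101; m = 3; total draws C(13,3) = 286; favorable C(3,3) = 1; P = 1/286; answer 1/286
Stage 4: A3 = 1/286; threaded value p + q = 287; r = 25641; 25641 = 3^2 * 7 * 11 * 37; sigma = (1 + 3 + 9) * (1 + 7) * (1 + 11) * (1 + 37) = 13 * 8 * 12 * 38 = 47424; answer 47424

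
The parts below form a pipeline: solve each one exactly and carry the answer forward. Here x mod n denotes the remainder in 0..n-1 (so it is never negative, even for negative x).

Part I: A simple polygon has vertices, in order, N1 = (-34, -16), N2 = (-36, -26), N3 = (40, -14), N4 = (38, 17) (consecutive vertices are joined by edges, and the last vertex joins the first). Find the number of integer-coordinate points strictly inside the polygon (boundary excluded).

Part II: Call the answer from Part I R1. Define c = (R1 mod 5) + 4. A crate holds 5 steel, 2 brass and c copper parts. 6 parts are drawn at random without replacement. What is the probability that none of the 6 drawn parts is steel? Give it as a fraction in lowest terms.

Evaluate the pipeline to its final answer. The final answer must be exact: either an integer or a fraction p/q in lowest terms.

Part I: cross terms: (-34*-26 - -36*-16)=308, (-36*-14 - 40*-26)=1544, (40*17 - 38*-14)=1212, (38*-16 - -34*17)=-30; twice the area = |3034| = 3034; area = 1517; boundary points = 2 + 4 + 1 + 3 = 10; strictly interior points = area - boundary/2 + 1 = 1513; answer 1513
Part II: R1 = 1513; c = 7; total draws C(14,6) = 3003; favorable C(9,6) = 84; P = 4/143; answer 4/143

4/143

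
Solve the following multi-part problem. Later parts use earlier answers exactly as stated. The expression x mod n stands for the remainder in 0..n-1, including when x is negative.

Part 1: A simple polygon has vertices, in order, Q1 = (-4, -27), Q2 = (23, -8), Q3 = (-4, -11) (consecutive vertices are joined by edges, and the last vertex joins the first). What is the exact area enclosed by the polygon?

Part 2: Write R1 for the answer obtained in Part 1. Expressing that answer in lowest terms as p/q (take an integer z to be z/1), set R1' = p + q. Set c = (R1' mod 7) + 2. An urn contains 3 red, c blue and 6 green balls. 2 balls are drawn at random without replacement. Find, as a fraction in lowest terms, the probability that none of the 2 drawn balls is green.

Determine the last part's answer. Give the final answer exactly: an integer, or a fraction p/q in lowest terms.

Part 1: cross terms: (-4*-8 - 23*-27)=653, (23*-11 - -4*-8)=-285, (-4*-27 - -4*-11)=64; twice the area = |432| = 432; area = 216; answer 216
Part 2: R1 = 216; threaded value p + q = 217; c = 2; total draws C(11,2) = 55; favorable C(5,2) = 10; P = 2/11; answer 2/11

2/11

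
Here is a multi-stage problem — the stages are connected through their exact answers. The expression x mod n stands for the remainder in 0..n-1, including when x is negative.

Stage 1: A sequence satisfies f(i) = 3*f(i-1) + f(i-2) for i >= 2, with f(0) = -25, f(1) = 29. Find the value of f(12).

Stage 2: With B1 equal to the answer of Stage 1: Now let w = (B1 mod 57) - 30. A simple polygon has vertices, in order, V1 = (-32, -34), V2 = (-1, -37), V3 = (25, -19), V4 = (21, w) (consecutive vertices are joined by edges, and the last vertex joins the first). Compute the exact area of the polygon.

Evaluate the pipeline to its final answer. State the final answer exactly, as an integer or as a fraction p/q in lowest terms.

Stage 1: f(2) = 3*(29) + 1*(-25) = 62; iterating: f(2)=62, f(3)=215, f(4)=707, f(5)=2336, f(6)=7715, f(7)=25481, f(8)=84158, f(9)=277955, f(10)=918023, f(11)=3032024, f(12)=10014095; answer 10014095
Stage 2: B1 = 10014095; w = 20; cross terms: (-32*-37 - -1*-34)=1150, (-1*-19 - 25*-37)=944, (25*20 - 21*-19)=899, (21*-34 - -32*20)=-74; twice the area = |2919| = 2919; area = 2919/2; answer 2919/2

2919/2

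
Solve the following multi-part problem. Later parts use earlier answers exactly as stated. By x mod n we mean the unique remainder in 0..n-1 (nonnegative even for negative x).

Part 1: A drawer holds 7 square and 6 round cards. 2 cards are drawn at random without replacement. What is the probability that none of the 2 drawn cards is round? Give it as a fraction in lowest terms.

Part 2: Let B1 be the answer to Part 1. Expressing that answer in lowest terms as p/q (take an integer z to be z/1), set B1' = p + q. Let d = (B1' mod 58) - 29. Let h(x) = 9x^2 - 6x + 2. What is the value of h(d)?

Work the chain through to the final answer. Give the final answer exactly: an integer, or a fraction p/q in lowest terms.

122

Part 1: total draws C(13,2) = 78; favorable C(7,2) = 21; P = 7/26; answer 7/26
Part 2: B1 = 7/26; threaded value p + q = 33; d = 4; 9*(4)^2 - 6*(4)^1 + 2 = (144) + (-24) + (2) = 122; answer 122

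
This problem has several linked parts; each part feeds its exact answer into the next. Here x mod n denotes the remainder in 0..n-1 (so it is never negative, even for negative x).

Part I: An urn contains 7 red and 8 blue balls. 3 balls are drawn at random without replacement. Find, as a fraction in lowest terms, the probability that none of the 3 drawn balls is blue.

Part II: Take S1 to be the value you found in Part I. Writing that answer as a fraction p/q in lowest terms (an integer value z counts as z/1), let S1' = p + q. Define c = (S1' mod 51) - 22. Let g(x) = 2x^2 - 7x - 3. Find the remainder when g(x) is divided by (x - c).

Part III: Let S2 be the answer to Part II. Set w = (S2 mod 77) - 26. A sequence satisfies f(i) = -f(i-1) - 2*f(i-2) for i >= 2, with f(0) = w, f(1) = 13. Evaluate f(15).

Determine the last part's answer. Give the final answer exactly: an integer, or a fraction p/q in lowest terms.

-1339

Part I: total draws C(15,3) = 455; favorable C(7,3) = 35; P = 1/13; answer 1/13
Part II: S1 = 1/13; threaded value p + q = 14; c = -8; remainder = value at the root: 2*(-8)^2 - 7*(-8)^1 - 3 = (128) + (56) + (-3) = 181; answer 181
Part III: S2 = 181; w = 1; f(2) = -1*(13) - 2*(1) = -15; iterating: f(2)=-15, f(3)=-11, f(4)=41, f(5)=-19, f(6)=-63, f(7)=101, f(8)=25, f(9)=-227, f(10)=177, f(11)=277, f(12)=-631, f(13)=77, f(14)=1185, f(15)=-1339; answer -1339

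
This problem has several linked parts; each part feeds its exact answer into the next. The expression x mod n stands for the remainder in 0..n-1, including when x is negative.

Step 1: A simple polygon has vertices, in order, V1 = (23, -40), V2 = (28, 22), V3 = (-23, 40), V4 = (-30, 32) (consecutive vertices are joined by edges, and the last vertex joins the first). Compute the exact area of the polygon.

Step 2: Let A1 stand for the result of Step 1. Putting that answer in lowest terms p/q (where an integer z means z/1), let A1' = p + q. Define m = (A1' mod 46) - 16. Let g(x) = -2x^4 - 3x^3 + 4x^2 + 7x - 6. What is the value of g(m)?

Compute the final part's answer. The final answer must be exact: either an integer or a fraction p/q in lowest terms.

-1496

Step 1: cross terms: (23*22 - 28*-40)=1626, (28*40 - -23*22)=1626, (-23*32 - -30*40)=464, (-30*-40 - 23*32)=464; twice the area = |4180| = 4180; area = 2090; answer 2090
Step 2: A1 = 2090; threaded value p + q = 2091; m = 5; -2*(5)^4 - 3*(5)^3 + 4*(5)^2 + 7*(5)^1 - 6 = (-1250) + (-375) + (100) + (35) + (-6) = -1496; answer -1496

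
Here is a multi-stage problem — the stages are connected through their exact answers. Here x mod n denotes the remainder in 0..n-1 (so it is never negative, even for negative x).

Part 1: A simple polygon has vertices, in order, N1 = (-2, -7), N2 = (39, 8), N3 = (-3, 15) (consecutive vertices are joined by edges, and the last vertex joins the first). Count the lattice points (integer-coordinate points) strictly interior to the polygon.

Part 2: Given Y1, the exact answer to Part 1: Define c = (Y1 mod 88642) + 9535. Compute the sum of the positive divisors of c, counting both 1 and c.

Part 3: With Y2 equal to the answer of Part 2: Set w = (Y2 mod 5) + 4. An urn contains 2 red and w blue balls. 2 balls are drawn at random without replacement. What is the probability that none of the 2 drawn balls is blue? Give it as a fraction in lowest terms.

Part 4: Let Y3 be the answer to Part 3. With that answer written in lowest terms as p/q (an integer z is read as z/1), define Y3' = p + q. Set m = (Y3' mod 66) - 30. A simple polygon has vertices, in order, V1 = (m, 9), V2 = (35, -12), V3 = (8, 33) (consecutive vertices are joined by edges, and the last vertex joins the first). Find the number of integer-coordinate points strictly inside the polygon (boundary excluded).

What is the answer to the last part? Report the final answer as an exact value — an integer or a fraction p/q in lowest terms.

811

Part 1: cross terms: (-2*8 - 39*-7)=257, (39*15 - -3*8)=609, (-3*-7 - -2*15)=51; twice the area = |917| = 917; area = 917/2; boundary points = 1 + 7 + 1 = 9; strictly interior points = area - boundary/2 + 1 = 455; answer 455
Part 2: Y1 = 455; c = 9990; 9990 = 2 * 3^3 * 5 * 37; sigma = (1 + 2) * (1 + 3 + 9 + 27) * (1 + 5) * (1 + 37) = 3 * 40 * 6 * 38 = 27360; answer 27360
Part 3: Y2 = 27360; w = 4; total draws C(6,2) = 15; favorable C(2,2) = 1; P = 1/15; answer 1/15
Part 4: Y3 = 1/15; threaded value p + q = 16; m = -14; cross terms: (-14*-12 - 35*9)=-147, (35*33 - 8*-12)=1251, (8*9 - -14*33)=534; twice the area = |1638| = 1638; area = 819; boundary points = 7 + 9 + 2 = 18; strictly interior points = area - boundary/2 + 1 = 811; answer 811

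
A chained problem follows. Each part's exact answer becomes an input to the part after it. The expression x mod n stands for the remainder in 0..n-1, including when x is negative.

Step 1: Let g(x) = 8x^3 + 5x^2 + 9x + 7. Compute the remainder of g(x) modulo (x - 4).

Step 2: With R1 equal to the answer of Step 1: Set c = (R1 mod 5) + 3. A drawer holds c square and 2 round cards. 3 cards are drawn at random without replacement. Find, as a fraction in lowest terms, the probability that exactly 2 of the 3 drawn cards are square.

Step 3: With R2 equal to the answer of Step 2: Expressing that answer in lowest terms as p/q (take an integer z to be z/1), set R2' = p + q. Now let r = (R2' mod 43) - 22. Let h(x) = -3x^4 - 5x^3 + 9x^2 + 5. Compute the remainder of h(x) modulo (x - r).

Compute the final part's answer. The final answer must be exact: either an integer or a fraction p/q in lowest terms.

-99759

Step 1: remainder = value at the root: 8*(4)^3 + 5*(4)^2 + 9*(4)^1 + 7 = (512) + (80) + (36) + (7) = 635; answer 635
Step 2: R1 = 635; c = 3; total draws C(5,3) = 10; favorable C(3,2)*C(2,1) = 6; P = 3/5; answer 3/5
Step 3: R2 = 3/5; threaded value p + q = 8; r = -14; remainder = value at the root: -3*(-14)^4 - 5*(-14)^3 + 9*(-14)^2 + 5 = (-115248) + (13720) + (1764) + (5) = -99759; answer -99759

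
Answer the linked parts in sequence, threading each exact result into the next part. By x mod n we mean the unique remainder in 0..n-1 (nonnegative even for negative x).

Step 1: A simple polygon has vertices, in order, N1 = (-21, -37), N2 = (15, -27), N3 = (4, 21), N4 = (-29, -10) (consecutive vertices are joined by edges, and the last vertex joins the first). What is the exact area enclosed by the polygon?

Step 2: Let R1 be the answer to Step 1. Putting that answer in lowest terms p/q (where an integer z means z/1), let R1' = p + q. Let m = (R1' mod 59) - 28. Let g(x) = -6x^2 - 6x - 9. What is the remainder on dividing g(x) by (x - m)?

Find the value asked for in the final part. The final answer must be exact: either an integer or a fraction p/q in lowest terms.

-21

Step 1: cross terms: (-21*-27 - 15*-37)=1122, (15*21 - 4*-27)=423, (4*-10 - -29*21)=569, (-29*-37 - -21*-10)=863; twice the area = |2977| = 2977; area = 2977/2; answer 2977/2
Step 2: R1 = 2977/2; threaded value p + q = 2979; m = 1; remainder = value at the root: -6*(1)^2 - 6*(1)^1 - 9 = (-6) + (-6) + (-9) = -21; answer -21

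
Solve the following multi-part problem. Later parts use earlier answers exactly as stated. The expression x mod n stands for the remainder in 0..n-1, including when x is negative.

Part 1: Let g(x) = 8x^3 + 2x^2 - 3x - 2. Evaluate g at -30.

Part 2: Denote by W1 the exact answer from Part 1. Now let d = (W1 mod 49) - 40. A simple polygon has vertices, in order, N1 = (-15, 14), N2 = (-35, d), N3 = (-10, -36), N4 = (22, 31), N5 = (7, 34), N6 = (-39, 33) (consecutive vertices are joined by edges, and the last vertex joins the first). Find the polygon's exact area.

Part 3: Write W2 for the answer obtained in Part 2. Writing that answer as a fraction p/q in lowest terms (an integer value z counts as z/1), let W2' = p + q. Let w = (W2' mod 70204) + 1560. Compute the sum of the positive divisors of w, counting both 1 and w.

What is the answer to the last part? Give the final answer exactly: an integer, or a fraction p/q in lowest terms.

6412

Part 1: 8*(-30)^3 + 2*(-30)^2 - 3*(-30)^1 - 2 = (-216000) + (1800) + (90) + (-2) = -214112; answer -214112
Part 2: W1 = -214112; d = -22; cross terms: (-15*-22 - -35*14)=820, (-35*-36 - -10*-22)=1040, (-10*31 - 22*-36)=482, (22*34 - 7*31)=531, (7*33 - -39*34)=1557, (-39*14 - -15*33)=-51; twice the area = |4379| = 4379; area = 4379/2; answer 4379/2
Part 3: W2 = 4379/2; threaded value p + q = 4381; w = 5941; 5941 = 13 * 457; sigma = (1 + 13) * (1 + 457) = 14 * 458 = 6412; answer 6412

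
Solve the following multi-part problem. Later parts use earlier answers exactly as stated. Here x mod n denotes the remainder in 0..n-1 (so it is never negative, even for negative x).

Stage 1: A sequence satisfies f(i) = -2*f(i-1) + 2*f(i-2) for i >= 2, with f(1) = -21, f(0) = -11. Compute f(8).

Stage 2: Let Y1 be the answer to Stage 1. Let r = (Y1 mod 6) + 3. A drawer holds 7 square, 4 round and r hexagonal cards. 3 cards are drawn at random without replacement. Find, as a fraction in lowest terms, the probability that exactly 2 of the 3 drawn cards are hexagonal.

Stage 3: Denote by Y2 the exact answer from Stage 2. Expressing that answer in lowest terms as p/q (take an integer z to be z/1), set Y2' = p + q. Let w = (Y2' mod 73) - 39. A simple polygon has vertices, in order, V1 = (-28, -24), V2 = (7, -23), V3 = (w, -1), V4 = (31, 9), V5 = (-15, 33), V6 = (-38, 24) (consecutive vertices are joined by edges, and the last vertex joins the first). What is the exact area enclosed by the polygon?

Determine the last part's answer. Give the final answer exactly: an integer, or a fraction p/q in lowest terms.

Stage 1: f(2) = -2*(-21) + 2*(-11) = 20; iterating: f(2)=20, f(3)=-82, f(4)=204, f(5)=-572, f(6)=1552, f(7)=-4248, f(8)=11600; answer 11600
Stage 2: Y1 = 11600; r = 5; total draws C(16,3) = 560; favorable C(5,2)*C(11,1) = 110; P = 11/56; answer 11/56
Stage 3: Y2 = 11/56; threaded value p + q = 67; w = 28; cross terms: (-28*-23 - 7*-24)=812, (7*-1 - 28*-23)=637, (28*9 - 31*-1)=283, (31*33 - -15*9)=1158, (-15*24 - -38*33)=894, (-38*-24 - -28*24)=1584; twice the area = |5368| = 5368; area = 2684; answer 2684

2684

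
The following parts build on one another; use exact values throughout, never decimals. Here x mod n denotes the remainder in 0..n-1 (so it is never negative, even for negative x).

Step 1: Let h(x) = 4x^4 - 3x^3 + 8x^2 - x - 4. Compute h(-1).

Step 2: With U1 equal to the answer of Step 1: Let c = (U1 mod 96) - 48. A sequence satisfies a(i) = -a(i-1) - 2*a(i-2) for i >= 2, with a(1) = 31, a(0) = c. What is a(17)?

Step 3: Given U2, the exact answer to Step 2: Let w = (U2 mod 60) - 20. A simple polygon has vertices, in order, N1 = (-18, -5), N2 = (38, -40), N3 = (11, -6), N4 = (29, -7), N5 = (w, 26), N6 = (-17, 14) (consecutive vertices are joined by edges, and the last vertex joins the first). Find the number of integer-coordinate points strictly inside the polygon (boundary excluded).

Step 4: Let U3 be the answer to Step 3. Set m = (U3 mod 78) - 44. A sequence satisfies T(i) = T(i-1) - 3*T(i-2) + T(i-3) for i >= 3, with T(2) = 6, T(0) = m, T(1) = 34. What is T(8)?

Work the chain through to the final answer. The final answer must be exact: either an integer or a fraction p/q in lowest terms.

Step 1: 4*(-1)^4 - 3*(-1)^3 + 8*(-1)^2 - 1*(-1)^1 - 4 = (4) + (3) + (8) + (1) + (-4) = 12; answer 12
Step 2: U1 = 12; c = -36; a(2) = -1*(31) - 2*(-36) = 41; iterating: a(2)=41, a(3)=-103, a(4)=21, a(5)=185, a(6)=-227, a(7)=-143, a(8)=597, a(9)=-311, a(10)=-883, a(11)=1505, a(12)=261, a(13)=-3271, a(14)=2749, a(15)=3793, a(16)=-9291, a(17)=1705; answer 1705
Step 3: U2 = 1705; w = 5; cross terms: (-18*-40 - 38*-5)=910, (38*-6 - 11*-40)=212, (11*-7 - 29*-6)=97, (29*26 - 5*-7)=789, (5*14 - -17*26)=512, (-17*-5 - -18*14)=337; twice the area = |2857| = 2857; area = 2857/2; boundary points = 7 + 1 + 1 + 3 + 2 + 1 = 15; strictly interior points = area - boundary/2 + 1 = 1422; answer 1422
Step 4: U3 = 1422; m = -26; T(3) = 1*(6) - 3*(34) + 1*(-26) = -122; iterating: T(3)=-122, T(4)=-106, T(5)=266, T(6)=462, T(7)=-442, T(8)=-1562; answer -1562

-1562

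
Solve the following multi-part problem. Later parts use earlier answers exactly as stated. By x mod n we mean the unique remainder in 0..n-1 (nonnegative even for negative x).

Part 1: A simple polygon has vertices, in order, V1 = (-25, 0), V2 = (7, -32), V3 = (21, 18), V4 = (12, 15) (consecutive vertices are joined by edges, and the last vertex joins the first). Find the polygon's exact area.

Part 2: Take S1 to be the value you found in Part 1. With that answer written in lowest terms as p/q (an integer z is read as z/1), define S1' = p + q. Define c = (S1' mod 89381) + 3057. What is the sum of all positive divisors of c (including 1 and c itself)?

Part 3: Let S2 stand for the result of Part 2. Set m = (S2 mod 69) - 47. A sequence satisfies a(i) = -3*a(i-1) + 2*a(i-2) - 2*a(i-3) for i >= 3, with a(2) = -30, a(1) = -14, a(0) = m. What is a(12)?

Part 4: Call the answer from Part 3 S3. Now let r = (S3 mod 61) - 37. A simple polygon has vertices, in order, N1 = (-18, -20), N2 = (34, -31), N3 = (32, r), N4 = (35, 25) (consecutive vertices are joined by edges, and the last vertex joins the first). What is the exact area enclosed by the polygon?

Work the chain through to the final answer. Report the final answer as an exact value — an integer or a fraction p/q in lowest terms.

1401

Part 1: cross terms: (-25*-32 - 7*0)=800, (7*18 - 21*-32)=798, (21*15 - 12*18)=99, (12*0 - -25*15)=375; twice the area = |2072| = 2072; area = 1036; answer 1036
Part 2: S1 = 1036; threaded value p + q = 1037; c = 4094; 4094 = 2 * 23 * 89; sigma = (1 + 2) * (1 + 23) * (1 + 89) = 3 * 24 * 90 = 6480; answer 6480
Part 3: S2 = 6480; m = 16; a(3) = -3*(-30) + 2*(-14) - 2*(16) = 30; iterating: a(3)=30, a(4)=-122, a(5)=486, a(6)=-1762, a(7)=6502, a(8)=-24002, a(9)=88534, a(10)=-326610, a(11)=1204902, a(12)=-4444994; answer -4444994
Part 4: S3 = -4444994; r = -22; cross terms: (-18*-31 - 34*-20)=1238, (34*-22 - 32*-31)=244, (32*25 - 35*-22)=1570, (35*-20 - -18*25)=-250; twice the area = |2802| = 2802; area = 1401; answer 1401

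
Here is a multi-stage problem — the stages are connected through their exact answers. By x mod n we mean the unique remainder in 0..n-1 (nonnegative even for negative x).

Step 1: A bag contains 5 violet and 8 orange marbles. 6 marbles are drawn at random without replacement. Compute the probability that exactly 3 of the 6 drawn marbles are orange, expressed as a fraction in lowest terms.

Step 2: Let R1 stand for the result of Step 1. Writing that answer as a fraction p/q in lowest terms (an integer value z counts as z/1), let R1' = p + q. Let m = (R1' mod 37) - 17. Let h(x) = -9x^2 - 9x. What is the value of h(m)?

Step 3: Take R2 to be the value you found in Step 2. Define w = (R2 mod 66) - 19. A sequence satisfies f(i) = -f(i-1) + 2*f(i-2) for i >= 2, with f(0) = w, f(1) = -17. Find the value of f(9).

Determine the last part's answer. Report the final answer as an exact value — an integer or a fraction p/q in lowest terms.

-1717

Step 1: total draws C(13,6) = 1716; favorable C(8,3)*C(5,3) = 560; P = 140/429; answer 140/429
Step 2: R1 = 140/429; threaded value p + q = 569; m = -3; -9*(-3)^2 - 9*(-3)^1 = (-81) + (27) = -54; answer -54
Step 3: R2 = -54; w = -7; f(2) = -1*(-17) + 2*(-7) = 3; iterating: f(2)=3, f(3)=-37, f(4)=43, f(5)=-117, f(6)=203, f(7)=-437, f(8)=843, f(9)=-1717; answer -1717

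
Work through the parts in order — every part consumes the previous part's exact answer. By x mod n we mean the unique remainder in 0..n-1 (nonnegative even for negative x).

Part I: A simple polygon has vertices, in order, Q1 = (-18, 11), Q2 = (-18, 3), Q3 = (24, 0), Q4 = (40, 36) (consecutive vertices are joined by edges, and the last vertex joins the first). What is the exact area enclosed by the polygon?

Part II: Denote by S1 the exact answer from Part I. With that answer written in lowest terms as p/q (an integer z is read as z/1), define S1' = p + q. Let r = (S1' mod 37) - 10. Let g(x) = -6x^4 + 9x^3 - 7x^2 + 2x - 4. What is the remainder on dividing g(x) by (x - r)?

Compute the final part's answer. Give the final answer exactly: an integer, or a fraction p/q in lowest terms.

Part I: cross terms: (-18*3 - -18*11)=144, (-18*0 - 24*3)=-72, (24*36 - 40*0)=864, (40*11 - -18*36)=1088; twice the area = |2024| = 2024; area = 1012; answer 1012
Part II: S1 = 1012; threaded value p + q = 1013; r = 4; remainder = value at the root: -6*(4)^4 + 9*(4)^3 - 7*(4)^2 + 2*(4)^1 - 4 = (-1536) + (576) + (-112) + (8) + (-4) = -1068; answer -1068

-1068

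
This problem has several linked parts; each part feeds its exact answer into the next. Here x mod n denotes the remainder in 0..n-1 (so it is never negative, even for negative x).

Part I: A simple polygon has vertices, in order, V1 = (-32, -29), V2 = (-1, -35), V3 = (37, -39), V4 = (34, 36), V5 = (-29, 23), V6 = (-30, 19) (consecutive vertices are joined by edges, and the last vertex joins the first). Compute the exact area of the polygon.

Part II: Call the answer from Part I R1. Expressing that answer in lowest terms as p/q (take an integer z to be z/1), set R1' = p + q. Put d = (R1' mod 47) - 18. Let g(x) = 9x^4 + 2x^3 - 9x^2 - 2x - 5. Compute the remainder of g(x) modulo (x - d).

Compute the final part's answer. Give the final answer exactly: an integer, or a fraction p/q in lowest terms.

595675

Part I: cross terms: (-32*-35 - -1*-29)=1091, (-1*-39 - 37*-35)=1334, (37*36 - 34*-39)=2658, (34*23 - -29*36)=1826, (-29*19 - -30*23)=139, (-30*-29 - -32*19)=1478; twice the area = |8526| = 8526; area = 4263; answer 4263
Part II: R1 = 4263; threaded value p + q = 4264; d = 16; remainder = value at the root: 9*(16)^4 + 2*(16)^3 - 9*(16)^2 - 2*(16)^1 - 5 = (589824) + (8192) + (-2304) + (-32) + (-5) = 595675; answer 595675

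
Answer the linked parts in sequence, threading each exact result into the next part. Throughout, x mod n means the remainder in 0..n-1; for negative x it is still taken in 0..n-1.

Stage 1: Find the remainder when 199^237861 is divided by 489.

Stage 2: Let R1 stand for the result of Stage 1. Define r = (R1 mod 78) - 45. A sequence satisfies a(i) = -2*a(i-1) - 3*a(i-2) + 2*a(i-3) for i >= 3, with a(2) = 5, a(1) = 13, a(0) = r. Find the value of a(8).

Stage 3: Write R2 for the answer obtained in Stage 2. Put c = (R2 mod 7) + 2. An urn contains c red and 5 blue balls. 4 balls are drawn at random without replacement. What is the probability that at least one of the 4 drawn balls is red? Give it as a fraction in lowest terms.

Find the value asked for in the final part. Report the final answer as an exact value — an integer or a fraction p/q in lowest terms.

41/42

Stage 1: squarings mod 489: 199^1=199, 199^2=481, 199^4=64, 199^8=184, 199^16=115, 199^32=22, 199^64=484, 199^128=25, 199^256=136, 199^512=403, 199^1024=61, 199^2048=298, 199^4096=295, 199^8192=472, 199^16384=289, 199^32768=391, 199^65536=313, 199^131072=169; 199^237861 = 199^1 * 199^4 * 199^32 * 199^256 * 199^8192 * 199^32768 * 199^65536 * 199^131072 = 58 (mod 489); answer 58
Stage 2: R1 = 58; r = 13; a(3) = -2*(5) - 3*(13) + 2*(13) = -23; iterating: a(3)=-23, a(4)=57, a(5)=-35, a(6)=-147, a(7)=513, a(8)=-655; answer -655
Stage 3: R2 = -655; c = 5; total draws C(10,4) = 210; complement C(5,4) = 5; favorable 210 - 5 = 205; P = 41/42; answer 41/42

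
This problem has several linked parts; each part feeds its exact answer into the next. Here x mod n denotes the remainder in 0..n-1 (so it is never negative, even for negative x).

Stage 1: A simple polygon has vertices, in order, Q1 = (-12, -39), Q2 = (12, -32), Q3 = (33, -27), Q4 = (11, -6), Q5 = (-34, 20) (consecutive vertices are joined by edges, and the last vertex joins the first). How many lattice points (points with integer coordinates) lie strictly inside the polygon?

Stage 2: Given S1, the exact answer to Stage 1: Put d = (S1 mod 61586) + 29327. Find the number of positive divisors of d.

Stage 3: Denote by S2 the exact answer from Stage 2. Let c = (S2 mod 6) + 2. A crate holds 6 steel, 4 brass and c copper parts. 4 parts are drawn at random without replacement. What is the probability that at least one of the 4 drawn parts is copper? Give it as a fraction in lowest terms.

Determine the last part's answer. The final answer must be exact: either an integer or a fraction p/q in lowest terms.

113/143

Stage 1: cross terms: (-12*-32 - 12*-39)=852, (12*-27 - 33*-32)=732, (33*-6 - 11*-27)=99, (11*20 - -34*-6)=16, (-34*-39 - -12*20)=1566; twice the area = |3265| = 3265; area = 3265/2; boundary points = 1 + 1 + 1 + 1 + 1 = 5; strictly interior points = area - boundary/2 + 1 = 1631; answer 1631
Stage 2: S1 = 1631; d = 30958; 30958 = 2 * 23 * 673; number of divisors = (1+1) * (1+1) * (1+1) = 8; answer 8
Stage 3: S2 = 8; c = 4; total draws C(14,4) = 1001; complement C(10,4) = 210; favorable 1001 - 210 = 791; P = 113/143; answer 113/143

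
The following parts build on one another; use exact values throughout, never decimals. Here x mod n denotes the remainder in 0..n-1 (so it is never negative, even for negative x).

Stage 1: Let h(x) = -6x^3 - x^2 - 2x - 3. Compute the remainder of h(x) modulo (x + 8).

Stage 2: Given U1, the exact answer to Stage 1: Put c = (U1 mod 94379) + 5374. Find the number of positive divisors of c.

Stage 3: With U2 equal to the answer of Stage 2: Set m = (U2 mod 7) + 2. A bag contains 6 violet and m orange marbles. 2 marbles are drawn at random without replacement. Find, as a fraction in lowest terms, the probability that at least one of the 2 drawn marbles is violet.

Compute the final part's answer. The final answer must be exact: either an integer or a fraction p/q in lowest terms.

Stage 1: remainder = value at the root: -6*(-8)^3 - 1*(-8)^2 - 2*(-8)^1 - 3 = (3072) + (-64) + (16) + (-3) = 3021; answer 3021
Stage 2: U1 = 3021; c = 8395; 8395 = 5 * 23 * 73; number of divisors = (1+1) * (1+1) * (1+1) = 8; answer 8
Stage 3: U2 = 8; m = 3; total draws C(9,2) = 36; complement C(3,2) = 3; favorable 36 - 3 = 33; P = 11/12; answer 11/12

11/12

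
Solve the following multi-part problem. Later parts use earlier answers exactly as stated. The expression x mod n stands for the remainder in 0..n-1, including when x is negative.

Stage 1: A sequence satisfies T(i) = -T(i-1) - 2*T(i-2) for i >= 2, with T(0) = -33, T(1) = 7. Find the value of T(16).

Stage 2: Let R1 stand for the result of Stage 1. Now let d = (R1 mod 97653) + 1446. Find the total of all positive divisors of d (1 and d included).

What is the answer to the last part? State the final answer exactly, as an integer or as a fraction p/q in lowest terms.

Stage 1: T(2) = -1*(7) - 2*(-33) = 59; iterating: T(2)=59, T(3)=-73, T(4)=-45, T(5)=191, T(6)=-101, T(7)=-281, T(8)=483, T(9)=79, T(10)=-1045, T(11)=887, T(12)=1203, T(13)=-2977, T(14)=571, T(15)=5383, T(16)=-6525; answer -6525
Stage 2: R1 = -6525; d = 92574; 92574 = 2 * 3^2 * 37 * 139; sigma = (1 + 2) * (1 + 3 + 9) * (1 + 37) * (1 + 139) = 3 * 13 * 38 * 140 = 207480; answer 207480

207480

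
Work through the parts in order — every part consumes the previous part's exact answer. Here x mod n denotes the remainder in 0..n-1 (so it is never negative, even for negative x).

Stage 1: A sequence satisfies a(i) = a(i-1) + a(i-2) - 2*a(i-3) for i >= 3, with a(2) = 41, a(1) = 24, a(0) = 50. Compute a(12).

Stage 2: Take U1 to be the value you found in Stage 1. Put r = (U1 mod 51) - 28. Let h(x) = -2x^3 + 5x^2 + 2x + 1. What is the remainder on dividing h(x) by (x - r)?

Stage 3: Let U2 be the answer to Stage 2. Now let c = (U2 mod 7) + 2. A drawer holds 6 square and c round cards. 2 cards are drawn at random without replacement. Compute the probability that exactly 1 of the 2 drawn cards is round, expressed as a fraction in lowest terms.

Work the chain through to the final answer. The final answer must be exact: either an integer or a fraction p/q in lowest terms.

7/13

Stage 1: a(3) = 1*(41) + 1*(24) - 2*(50) = -35; iterating: a(3)=-35, a(4)=-42, a(5)=-159, a(6)=-131, a(7)=-206, a(8)=-19, a(9)=37, a(10)=430, a(11)=505, a(12)=861; answer 861
Stage 2: U1 = 861; r = 17; remainder = value at the root: -2*(17)^3 + 5*(17)^2 + 2*(17)^1 + 1 = (-9826) + (1445) + (34) + (1) = -8346; answer -8346
Stage 3: U2 = -8346; c = 7; total draws C(13,2) = 78; favorable C(7,1)*C(6,1) = 42; P = 7/13; answer 7/13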